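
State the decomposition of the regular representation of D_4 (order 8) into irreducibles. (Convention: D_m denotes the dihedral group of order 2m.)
Each irreducible V_i of dimension d_i appears with multiplicity d_i, i.e. rho_reg = (direct sum over all irreducibles V_i) d_i V_i. The irreducible dimensions for D_4 are 1, 1, 1, 1, 2: 4 irreducibles of dimension 1, each with multiplicity 1; 1 irreducible of dimension 2, with multiplicity 2. Total dimension 4*1*1 + 1*2*2 = 8 = |G|.

Explanation: General theorem: in the regular representation of a finite group G, each irreducible appears with multiplicity equal to its dimension. Check: dim(rho_reg) = sum d_i^2 = 1 + 1 + 1 + 1 + 4 = 8 = |G|.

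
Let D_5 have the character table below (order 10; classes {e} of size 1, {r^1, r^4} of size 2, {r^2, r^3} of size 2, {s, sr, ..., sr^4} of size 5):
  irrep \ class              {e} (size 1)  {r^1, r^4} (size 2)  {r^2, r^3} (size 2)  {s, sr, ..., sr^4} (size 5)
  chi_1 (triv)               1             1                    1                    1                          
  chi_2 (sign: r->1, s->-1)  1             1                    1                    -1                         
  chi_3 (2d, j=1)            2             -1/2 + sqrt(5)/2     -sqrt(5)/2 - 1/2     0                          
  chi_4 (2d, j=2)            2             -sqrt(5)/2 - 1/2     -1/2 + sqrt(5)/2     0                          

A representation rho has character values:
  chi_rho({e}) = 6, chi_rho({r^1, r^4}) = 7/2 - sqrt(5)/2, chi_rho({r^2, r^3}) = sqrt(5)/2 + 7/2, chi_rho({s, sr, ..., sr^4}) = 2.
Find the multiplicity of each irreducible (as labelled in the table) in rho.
Multiplicities: chi_1: 3, chi_2: 1, chi_3: 0, chi_4: 1.

Proof sketch: Use <chi_rho, chi> = (1/|G|) sum_C |C| * chi_rho(C) * conj(chi(C)) with |G| = 10 for each irreducible chi in the table:
  <chi_rho, chi_1> = (1/10)[1*(6)*conj(1) + 2*(7/2 - sqrt(5)/2)*conj(1) + 2*(sqrt(5)/2 + 7/2)*conj(1) + 5*(2)*conj(1)]
      = (1/10)[(6) + (7 - sqrt(5)) + (sqrt(5) + 7) + (10)] = 30/10 = 3
  <chi_rho, chi_2> = (1/10)[1*(6)*conj(1) + 2*(7/2 - sqrt(5)/2)*conj(1) + 2*(sqrt(5)/2 + 7/2)*conj(1) + 5*(2)*conj(-1)]
      = (1/10)[(6) + (7 - sqrt(5)) + (sqrt(5) + 7) + (-10)] = 10/10 = 1
  <chi_rho, chi_3> = (1/10)[1*(6)*conj(2) + 2*(7/2 - sqrt(5)/2)*conj(-1/2 + sqrt(5)/2) + 2*(sqrt(5)/2 + 7/2)*conj(-sqrt(5)/2 - 1/2) + 5*(2)*conj(0)]
      = (1/10)[(12) + (-6 + 4*sqrt(5)) + (-4*sqrt(5) - 6) + (0)] = 0/10 = 0
  <chi_rho, chi_4> = (1/10)[1*(6)*conj(2) + 2*(7/2 - sqrt(5)/2)*conj(-sqrt(5)/2 - 1/2) + 2*(sqrt(5)/2 + 7/2)*conj(-1/2 + sqrt(5)/2) + 5*(2)*conj(0)]
      = (1/10)[(12) + (-3*sqrt(5) - 1) + (-1 + 3*sqrt(5)) + (0)] = 10/10 = 1
Dimension check: dim(rho) = sum (mult * dim) = 3*1 + 1*1 + 0*2 + 1*2 = 6 = chi_rho(e) = 6.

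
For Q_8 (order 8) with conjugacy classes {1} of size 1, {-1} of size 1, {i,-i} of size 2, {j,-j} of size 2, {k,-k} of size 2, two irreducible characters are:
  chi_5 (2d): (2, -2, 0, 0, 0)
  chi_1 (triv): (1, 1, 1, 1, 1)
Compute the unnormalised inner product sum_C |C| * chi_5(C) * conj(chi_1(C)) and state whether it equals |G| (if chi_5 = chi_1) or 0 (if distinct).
Sum = 0; so <chi_5, chi_1> = 0 (distinct irreducibles are orthogonal).

Compute term by term over conjugacy classes (|C| * chi_5(C) * conj(chi_1(C))):
  1*(2)*conj(1) + 1*(-2)*conj(1) + 2*(0)*conj(1) + 2*(0)*conj(1) + 2*(0)*conj(1)
  = (2) + (-2) + (0) + (0) + (0)
  = 0.
Dividing by |G| = 8 gives 0/8 = 0, matching the row-orthogonality relation <chi_5, chi_1> = [chi_5 = chi_1].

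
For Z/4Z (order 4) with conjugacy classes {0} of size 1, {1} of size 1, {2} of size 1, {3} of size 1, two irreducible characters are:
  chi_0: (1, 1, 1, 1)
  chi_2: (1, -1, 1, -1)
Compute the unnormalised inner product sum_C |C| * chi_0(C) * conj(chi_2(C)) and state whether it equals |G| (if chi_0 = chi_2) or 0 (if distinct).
Sum = 0; so <chi_0, chi_2> = 0 (distinct irreducibles are orthogonal).

Argument: Compute term by term over conjugacy classes (|C| * chi_0(C) * conj(chi_2(C))):
  1*(1)*conj(1) + 1*(1)*conj(-1) + 1*(1)*conj(1) + 1*(1)*conj(-1)
  = (1) + (-1) + (1) + (-1)
  = 0.
(Exp terms are combined using exp(i*s)*conj(exp(i*t)) = exp(i*(s-t)), and sums of them are collapsed using the identity that for every m > 1 the m distinct m-th roots of unity sum to 0, e.g. 1 + exp(2*I*pi/3) + exp(-2*I*pi/3) = 0.)
Dividing by |G| = 4 gives 0/4 = 0, matching the row-orthogonality relation <chi_0, chi_2> = [chi_0 = chi_2].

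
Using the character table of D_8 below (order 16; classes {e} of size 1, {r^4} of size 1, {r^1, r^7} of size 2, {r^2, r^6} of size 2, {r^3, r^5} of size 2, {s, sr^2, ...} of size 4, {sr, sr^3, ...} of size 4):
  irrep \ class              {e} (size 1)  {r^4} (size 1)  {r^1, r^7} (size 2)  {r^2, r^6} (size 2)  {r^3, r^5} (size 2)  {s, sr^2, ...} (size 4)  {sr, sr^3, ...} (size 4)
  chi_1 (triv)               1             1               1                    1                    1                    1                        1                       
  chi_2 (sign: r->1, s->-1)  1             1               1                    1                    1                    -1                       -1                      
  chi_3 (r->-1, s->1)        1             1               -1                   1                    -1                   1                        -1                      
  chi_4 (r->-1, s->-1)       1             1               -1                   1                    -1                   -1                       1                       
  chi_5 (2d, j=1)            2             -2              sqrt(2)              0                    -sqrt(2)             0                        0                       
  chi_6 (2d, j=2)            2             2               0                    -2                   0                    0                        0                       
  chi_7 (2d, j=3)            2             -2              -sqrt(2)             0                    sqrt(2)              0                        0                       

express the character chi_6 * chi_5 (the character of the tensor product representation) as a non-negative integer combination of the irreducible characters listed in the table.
chi_6 tensor chi_5 = chi_5 + chi_7 (all other irreducibles have multiplicity 0).

Explanation: The character of a tensor product is the pointwise product (chi_6 * chi_5)(C) = chi_6(C) * chi_5(C):
  {e}: (2)*(2), {r^4}: (2)*(-2), {r^1, r^7}: (0)*(sqrt(2)), {r^2, r^6}: (-2)*(0), {r^3, r^5}: (0)*(-sqrt(2)), {s, sr^2, ...}: (0)*(0), {sr, sr^3, ...}: (0)*(0)
so (chi_6 * chi_5) takes values
  {e} -> 4, {r^4} -> -4, {r^1, r^7} -> 0, {r^2, r^6} -> 0, {r^3, r^5} -> 0, {s, sr^2, ...} -> 0, {sr, sr^3, ...} -> 0.
Now take the inner product of this character with each irreducible chi from the table, <chi_6*chi_5, chi> = (1/16) sum_C |C| (chi_6*chi_5)(C) conj(chi(C)):
  <chi_6*chi_5, chi_1> = (1/16)[1*(4)*conj(1) + 1*(-4)*conj(1) + 2*(0)*conj(1) + 2*(0)*conj(1) + 2*(0)*conj(1) + 4*(0)*conj(1) + 4*(0)*conj(1)]
      = (1/16)[(4) + (-4) + (0) + (0) + (0) + (0) + (0)] = 0/16 = 0
  <chi_6*chi_5, chi_2> = (1/16)[1*(4)*conj(1) + 1*(-4)*conj(1) + 2*(0)*conj(1) + 2*(0)*conj(1) + 2*(0)*conj(1) + 4*(0)*conj(-1) + 4*(0)*conj(-1)]
      = (1/16)[(4) + (-4) + (0) + (0) + (0) + (0) + (0)] = 0/16 = 0
  <chi_6*chi_5, chi_3> = (1/16)[1*(4)*conj(1) + 1*(-4)*conj(1) + 2*(0)*conj(-1) + 2*(0)*conj(1) + 2*(0)*conj(-1) + 4*(0)*conj(1) + 4*(0)*conj(-1)]
      = (1/16)[(4) + (-4) + (0) + (0) + (0) + (0) + (0)] = 0/16 = 0
  <chi_6*chi_5, chi_4> = (1/16)[1*(4)*conj(1) + 1*(-4)*conj(1) + 2*(0)*conj(-1) + 2*(0)*conj(1) + 2*(0)*conj(-1) + 4*(0)*conj(-1) + 4*(0)*conj(1)]
      = (1/16)[(4) + (-4) + (0) + (0) + (0) + (0) + (0)] = 0/16 = 0
  <chi_6*chi_5, chi_5> = (1/16)[1*(4)*conj(2) + 1*(-4)*conj(-2) + 2*(0)*conj(sqrt(2)) + 2*(0)*conj(0) + 2*(0)*conj(-sqrt(2)) + 4*(0)*conj(0) + 4*(0)*conj(0)]
      = (1/16)[(8) + (8) + (0) + (0) + (0) + (0) + (0)] = 16/16 = 1
  <chi_6*chi_5, chi_6> = (1/16)[1*(4)*conj(2) + 1*(-4)*conj(2) + 2*(0)*conj(0) + 2*(0)*conj(-2) + 2*(0)*conj(0) + 4*(0)*conj(0) + 4*(0)*conj(0)]
      = (1/16)[(8) + (-8) + (0) + (0) + (0) + (0) + (0)] = 0/16 = 0
  <chi_6*chi_5, chi_7> = (1/16)[1*(4)*conj(2) + 1*(-4)*conj(-2) + 2*(0)*conj(-sqrt(2)) + 2*(0)*conj(0) + 2*(0)*conj(sqrt(2)) + 4*(0)*conj(0) + 4*(0)*conj(0)]
      = (1/16)[(8) + (8) + (0) + (0) + (0) + (0) + (0)] = 16/16 = 1
Hence the multiplicities are chi_5: 1, chi_7: 1. Dimension check: dim(chi_6)*dim(chi_5) = 2*2 = 4 and sum (mult * dim) = 1*2 + 1*2 = 4.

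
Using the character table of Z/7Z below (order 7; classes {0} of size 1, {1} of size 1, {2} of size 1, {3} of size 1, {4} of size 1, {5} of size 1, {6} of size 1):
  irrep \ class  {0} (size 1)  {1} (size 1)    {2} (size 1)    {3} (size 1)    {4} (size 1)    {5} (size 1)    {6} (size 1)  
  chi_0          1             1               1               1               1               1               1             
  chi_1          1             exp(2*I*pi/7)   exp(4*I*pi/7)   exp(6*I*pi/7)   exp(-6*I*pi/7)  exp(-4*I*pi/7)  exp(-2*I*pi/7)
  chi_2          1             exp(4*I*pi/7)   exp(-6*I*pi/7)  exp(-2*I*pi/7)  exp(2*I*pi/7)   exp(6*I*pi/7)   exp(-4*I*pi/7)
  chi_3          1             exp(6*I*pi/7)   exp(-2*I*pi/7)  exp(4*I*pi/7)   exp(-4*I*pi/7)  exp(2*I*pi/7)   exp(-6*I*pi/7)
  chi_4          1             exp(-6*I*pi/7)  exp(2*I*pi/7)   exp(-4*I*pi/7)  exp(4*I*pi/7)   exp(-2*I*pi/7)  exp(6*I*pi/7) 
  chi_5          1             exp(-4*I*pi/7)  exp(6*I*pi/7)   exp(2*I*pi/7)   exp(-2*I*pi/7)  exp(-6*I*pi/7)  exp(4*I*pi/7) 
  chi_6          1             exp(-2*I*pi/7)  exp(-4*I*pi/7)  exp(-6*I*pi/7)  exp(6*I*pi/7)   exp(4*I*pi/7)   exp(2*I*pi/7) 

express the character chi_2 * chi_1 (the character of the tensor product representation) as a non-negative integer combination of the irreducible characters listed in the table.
chi_2 tensor chi_1 = chi_3 (all other irreducibles have multiplicity 0).

Justification: The character of a tensor product is the pointwise product (chi_2 * chi_1)(C) = chi_2(C) * chi_1(C):
  {0}: (1)*(1), {1}: (exp(4*I*pi/7))*(exp(2*I*pi/7)), {2}: (exp(-6*I*pi/7))*(exp(4*I*pi/7)), {3}: (exp(-2*I*pi/7))*(exp(6*I*pi/7)), {4}: (exp(2*I*pi/7))*(exp(-6*I*pi/7)), {5}: (exp(6*I*pi/7))*(exp(-4*I*pi/7)), {6}: (exp(-4*I*pi/7))*(exp(-2*I*pi/7))
so (chi_2 * chi_1) takes values
  {0} -> 1, {1} -> exp(6*I*pi/7), {2} -> exp(-2*I*pi/7), {3} -> exp(4*I*pi/7), {4} -> exp(-4*I*pi/7), {5} -> exp(2*I*pi/7), {6} -> exp(-6*I*pi/7).
Now take the inner product of this character with each irreducible chi from the table, <chi_2*chi_1, chi> = (1/7) sum_C |C| (chi_2*chi_1)(C) conj(chi(C)):
  <chi_2*chi_1, chi_0> = (1/7)[1*(1)*conj(1) + 1*(exp(6*I*pi/7))*conj(1) + 1*(exp(-2*I*pi/7))*conj(1) + 1*(exp(4*I*pi/7))*conj(1) + 1*(exp(-4*I*pi/7))*conj(1) + 1*(exp(2*I*pi/7))*conj(1) + 1*(exp(-6*I*pi/7))*conj(1)]
      = (1/7)[(1) + (exp(6*I*pi/7)) + (exp(-2*I*pi/7)) + (exp(4*I*pi/7)) + (exp(-4*I*pi/7)) + (exp(2*I*pi/7)) + (exp(-6*I*pi/7))] = 0/7 = 0
  <chi_2*chi_1, chi_1> = (1/7)[1*(1)*conj(1) + 1*(exp(6*I*pi/7))*conj(exp(2*I*pi/7)) + 1*(exp(-2*I*pi/7))*conj(exp(4*I*pi/7)) + 1*(exp(4*I*pi/7))*conj(exp(6*I*pi/7)) + 1*(exp(-4*I*pi/7))*conj(exp(-6*I*pi/7)) + 1*(exp(2*I*pi/7))*conj(exp(-4*I*pi/7)) + 1*(exp(-6*I*pi/7))*conj(exp(-2*I*pi/7))]
      = (1/7)[(1) + (exp(4*I*pi/7)) + (exp(-6*I*pi/7)) + (exp(-2*I*pi/7)) + (exp(2*I*pi/7)) + (exp(6*I*pi/7)) + (exp(-4*I*pi/7))] = 0/7 = 0
  <chi_2*chi_1, chi_2> = (1/7)[1*(1)*conj(1) + 1*(exp(6*I*pi/7))*conj(exp(4*I*pi/7)) + 1*(exp(-2*I*pi/7))*conj(exp(-6*I*pi/7)) + 1*(exp(4*I*pi/7))*conj(exp(-2*I*pi/7)) + 1*(exp(-4*I*pi/7))*conj(exp(2*I*pi/7)) + 1*(exp(2*I*pi/7))*conj(exp(6*I*pi/7)) + 1*(exp(-6*I*pi/7))*conj(exp(-4*I*pi/7))]
      = (1/7)[(1) + (exp(2*I*pi/7)) + (exp(4*I*pi/7)) + (exp(6*I*pi/7)) + (exp(-6*I*pi/7)) + (exp(-4*I*pi/7)) + (exp(-2*I*pi/7))] = 0/7 = 0
  <chi_2*chi_1, chi_3> = (1/7)[1*(1)*conj(1) + 1*(exp(6*I*pi/7))*conj(exp(6*I*pi/7)) + 1*(exp(-2*I*pi/7))*conj(exp(-2*I*pi/7)) + 1*(exp(4*I*pi/7))*conj(exp(4*I*pi/7)) + 1*(exp(-4*I*pi/7))*conj(exp(-4*I*pi/7)) + 1*(exp(2*I*pi/7))*conj(exp(2*I*pi/7)) + 1*(exp(-6*I*pi/7))*conj(exp(-6*I*pi/7))]
      = (1/7)[(1) + (1) + (1) + (1) + (1) + (1) + (1)] = 7/7 = 1
  <chi_2*chi_1, chi_4> = (1/7)[1*(1)*conj(1) + 1*(exp(6*I*pi/7))*conj(exp(-6*I*pi/7)) + 1*(exp(-2*I*pi/7))*conj(exp(2*I*pi/7)) + 1*(exp(4*I*pi/7))*conj(exp(-4*I*pi/7)) + 1*(exp(-4*I*pi/7))*conj(exp(4*I*pi/7)) + 1*(exp(2*I*pi/7))*conj(exp(-2*I*pi/7)) + 1*(exp(-6*I*pi/7))*conj(exp(6*I*pi/7))]
      = (1/7)[(1) + (exp(-2*I*pi/7)) + (exp(-4*I*pi/7)) + (exp(-6*I*pi/7)) + (exp(6*I*pi/7)) + (exp(4*I*pi/7)) + (exp(2*I*pi/7))] = 0/7 = 0
  <chi_2*chi_1, chi_5> = (1/7)[1*(1)*conj(1) + 1*(exp(6*I*pi/7))*conj(exp(-4*I*pi/7)) + 1*(exp(-2*I*pi/7))*conj(exp(6*I*pi/7)) + 1*(exp(4*I*pi/7))*conj(exp(2*I*pi/7)) + 1*(exp(-4*I*pi/7))*conj(exp(-2*I*pi/7)) + 1*(exp(2*I*pi/7))*conj(exp(-6*I*pi/7)) + 1*(exp(-6*I*pi/7))*conj(exp(4*I*pi/7))]
      = (1/7)[(1) + (exp(-4*I*pi/7)) + (exp(6*I*pi/7)) + (exp(2*I*pi/7)) + (exp(-2*I*pi/7)) + (exp(-6*I*pi/7)) + (exp(4*I*pi/7))] = 0/7 = 0
  <chi_2*chi_1, chi_6> = (1/7)[1*(1)*conj(1) + 1*(exp(6*I*pi/7))*conj(exp(-2*I*pi/7)) + 1*(exp(-2*I*pi/7))*conj(exp(-4*I*pi/7)) + 1*(exp(4*I*pi/7))*conj(exp(-6*I*pi/7)) + 1*(exp(-4*I*pi/7))*conj(exp(6*I*pi/7)) + 1*(exp(2*I*pi/7))*conj(exp(4*I*pi/7)) + 1*(exp(-6*I*pi/7))*conj(exp(2*I*pi/7))]
      = (1/7)[(1) + (exp(-6*I*pi/7)) + (exp(2*I*pi/7)) + (exp(-4*I*pi/7)) + (exp(4*I*pi/7)) + (exp(-2*I*pi/7)) + (exp(6*I*pi/7))] = 0/7 = 0
(Exp terms are combined using exp(i*s)*conj(exp(i*t)) = exp(i*(s-t)), and sums of them are collapsed using the identity that for every m > 1 the m distinct m-th roots of unity sum to 0, e.g. 1 + exp(2*I*pi/3) + exp(-2*I*pi/3) = 0.)
Hence the multiplicities are chi_3: 1. Dimension check: dim(chi_2)*dim(chi_1) = 1*1 = 1 and sum (mult * dim) = 1*1 = 1.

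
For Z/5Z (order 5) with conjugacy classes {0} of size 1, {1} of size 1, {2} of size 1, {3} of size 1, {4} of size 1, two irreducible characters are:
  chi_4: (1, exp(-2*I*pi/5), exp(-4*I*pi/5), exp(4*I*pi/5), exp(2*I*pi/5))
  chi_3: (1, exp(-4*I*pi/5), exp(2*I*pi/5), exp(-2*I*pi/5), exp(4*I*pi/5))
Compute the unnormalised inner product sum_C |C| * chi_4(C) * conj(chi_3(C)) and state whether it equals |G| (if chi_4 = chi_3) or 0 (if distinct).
Sum = 0; so <chi_4, chi_3> = 0 (distinct irreducibles are orthogonal).

Derivation: Compute term by term over conjugacy classes (|C| * chi_4(C) * conj(chi_3(C))):
  1*(1)*conj(1) + 1*(exp(-2*I*pi/5))*conj(exp(-4*I*pi/5)) + 1*(exp(-4*I*pi/5))*conj(exp(2*I*pi/5)) + 1*(exp(4*I*pi/5))*conj(exp(-2*I*pi/5)) + 1*(exp(2*I*pi/5))*conj(exp(4*I*pi/5))
  = (1) + (exp(2*I*pi/5)) + (exp(4*I*pi/5)) + (exp(-4*I*pi/5)) + (exp(-2*I*pi/5))
  = 0.
(Exp terms are combined using exp(i*s)*conj(exp(i*t)) = exp(i*(s-t)), and sums of them are collapsed using the identity that for every m > 1 the m distinct m-th roots of unity sum to 0, e.g. 1 + exp(2*I*pi/3) + exp(-2*I*pi/3) = 0.)
Dividing by |G| = 5 gives 0/5 = 0, matching the row-orthogonality relation <chi_4, chi_3> = [chi_4 = chi_3].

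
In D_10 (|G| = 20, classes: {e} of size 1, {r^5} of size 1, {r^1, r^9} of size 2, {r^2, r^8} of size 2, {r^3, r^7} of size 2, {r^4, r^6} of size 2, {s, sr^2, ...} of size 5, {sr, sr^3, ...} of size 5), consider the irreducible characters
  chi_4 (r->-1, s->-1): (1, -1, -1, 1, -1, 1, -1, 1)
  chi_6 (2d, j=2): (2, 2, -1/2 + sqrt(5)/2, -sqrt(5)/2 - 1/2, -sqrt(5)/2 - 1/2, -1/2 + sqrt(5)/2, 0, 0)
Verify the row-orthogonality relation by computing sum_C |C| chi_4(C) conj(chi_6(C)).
Sum = 0; so <chi_4, chi_6> = 0 (distinct irreducibles are orthogonal).

Derivation: Compute term by term over conjugacy classes (|C| * chi_4(C) * conj(chi_6(C))):
  1*(1)*conj(2) + 1*(-1)*conj(2) + 2*(-1)*conj(-1/2 + sqrt(5)/2) + 2*(1)*conj(-sqrt(5)/2 - 1/2) + 2*(-1)*conj(-sqrt(5)/2 - 1/2) + 2*(1)*conj(-1/2 + sqrt(5)/2) + 5*(-1)*conj(0) + 5*(1)*conj(0)
  = (2) + (-2) + (1 - sqrt(5)) + (-sqrt(5) - 1) + (1 + sqrt(5)) + (-1 + sqrt(5)) + (0) + (0)
  = 0.
Dividing by |G| = 20 gives 0/20 = 0, matching the row-orthogonality relation <chi_4, chi_6> = [chi_4 = chi_6].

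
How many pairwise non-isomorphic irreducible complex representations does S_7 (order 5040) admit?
15

Details: The number of irreducible complex representations of a finite group equals its number of conjugacy classes. Conjugacy classes in S_7 correspond to cycle types, i.e. partitions of 7; there are p(7) = 15 of them, so S_7 (order 5040) has exactly 15 irreducible complex representations.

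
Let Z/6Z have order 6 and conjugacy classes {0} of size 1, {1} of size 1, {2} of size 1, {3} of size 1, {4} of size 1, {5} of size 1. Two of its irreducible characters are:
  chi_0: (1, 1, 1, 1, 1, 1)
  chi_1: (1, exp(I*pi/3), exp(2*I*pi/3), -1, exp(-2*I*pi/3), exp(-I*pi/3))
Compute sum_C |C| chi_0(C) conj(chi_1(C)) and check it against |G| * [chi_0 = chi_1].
Sum = 0; so <chi_0, chi_1> = 0 (distinct irreducibles are orthogonal).

Derivation: Compute term by term over conjugacy classes (|C| * chi_0(C) * conj(chi_1(C))):
  1*(1)*conj(1) + 1*(1)*conj(exp(I*pi/3)) + 1*(1)*conj(exp(2*I*pi/3)) + 1*(1)*conj(-1) + 1*(1)*conj(exp(-2*I*pi/3)) + 1*(1)*conj(exp(-I*pi/3))
  = (1) + (exp(-I*pi/3)) + (exp(-2*I*pi/3)) + (-1) + (exp(2*I*pi/3)) + (exp(I*pi/3))
  = 0.
(Exp terms are combined using exp(i*s)*conj(exp(i*t)) = exp(i*(s-t)), and sums of them are collapsed using the identity that for every m > 1 the m distinct m-th roots of unity sum to 0, e.g. 1 + exp(2*I*pi/3) + exp(-2*I*pi/3) = 0.)
Dividing by |G| = 6 gives 0/6 = 0, matching the row-orthogonality relation <chi_0, chi_1> = [chi_0 = chi_1].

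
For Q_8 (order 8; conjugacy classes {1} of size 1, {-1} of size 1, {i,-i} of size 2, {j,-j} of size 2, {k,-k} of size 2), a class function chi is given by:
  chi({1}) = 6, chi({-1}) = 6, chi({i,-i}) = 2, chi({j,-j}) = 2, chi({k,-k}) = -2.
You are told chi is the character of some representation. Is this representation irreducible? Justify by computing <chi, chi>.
Not irreducible (reducible): <chi, chi> = 12 > 1.

Solution. <chi, chi> = (1/|G|) sum_C |C| * |chi(C)|^2 = (1/8)[1*|6|^2 + 1*|6|^2 + 2*|2|^2 + 2*|2|^2 + 2*|-2|^2]
  = (1/8)[(36) + (36) + (8) + (8) + (8)] = 96/8 = 12.
A character is irreducible iff <chi, chi> = 1, so this representation is reducible.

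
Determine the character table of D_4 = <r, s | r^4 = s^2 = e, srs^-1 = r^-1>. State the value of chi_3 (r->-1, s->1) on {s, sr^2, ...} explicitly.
Conjugacy classes: {e} of size 1, {r^2} of size 1, {r^1, r^3} of size 2, {s, sr^2, ...} of size 2, {sr, sr^3, ...} of size 2.
Character table:
  irrep \ class              {e} (size 1)  {r^2} (size 1)  {r^1, r^3} (size 2)  {s, sr^2, ...} (size 2)  {sr, sr^3, ...} (size 2)
  chi_1 (triv)               1             1               1                    1                        1                       
  chi_2 (sign: r->1, s->-1)  1             1               1                    -1                       -1                      
  chi_3 (r->-1, s->1)        1             1               -1                   1                        -1                      
  chi_4 (r->-1, s->-1)       1             1               -1                   -1                       1                       
  chi_5 (2d, j=1)            2             -2              0                    0                        0                       

Spot check: chi_3 (r->-1, s->1) on {s, sr^2, ...} = 1.

Explanation: D_4 has order 2*4 = 8 with 5 conjugacy classes, hence 5 irreducibles. Sum of squared dims 1 + 1 + 1 + 1 + 4 = 8 = |G|. Linear characters come from the abelianisation; the 2-dimensional irreps have character r^k -> 2*cos(2*pi*j*k/4), reflections -> 0.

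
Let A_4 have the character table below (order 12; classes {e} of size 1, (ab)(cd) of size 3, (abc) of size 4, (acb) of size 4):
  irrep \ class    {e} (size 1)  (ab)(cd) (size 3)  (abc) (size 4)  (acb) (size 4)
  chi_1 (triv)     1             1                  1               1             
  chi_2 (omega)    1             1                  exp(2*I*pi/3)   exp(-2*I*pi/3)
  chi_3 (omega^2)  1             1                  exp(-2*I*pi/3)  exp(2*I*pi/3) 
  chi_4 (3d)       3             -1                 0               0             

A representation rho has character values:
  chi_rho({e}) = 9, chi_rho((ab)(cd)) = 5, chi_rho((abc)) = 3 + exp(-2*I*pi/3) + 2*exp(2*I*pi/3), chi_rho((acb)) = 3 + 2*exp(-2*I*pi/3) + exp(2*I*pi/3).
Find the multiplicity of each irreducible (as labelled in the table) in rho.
Multiplicities: chi_1: 3, chi_2: 2, chi_3: 1, chi_4: 1.

Details: Use <chi_rho, chi> = (1/|G|) sum_C |C| * chi_rho(C) * conj(chi(C)) with |G| = 12 for each irreducible chi in the table:
  <chi_rho, chi_1> = (1/12)[1*(9)*conj(1) + 3*(5)*conj(1) + 4*(3 + exp(-2*I*pi/3) + 2*exp(2*I*pi/3))*conj(1) + 4*(3 + 2*exp(-2*I*pi/3) + exp(2*I*pi/3))*conj(1)]
      = (1/12)[(9) + (15) + (12 + 4*exp(-2*I*pi/3) + 8*exp(2*I*pi/3)) + (12 + 8*exp(-2*I*pi/3) + 4*exp(2*I*pi/3))] = 36/12 = 3
  <chi_rho, chi_2> = (1/12)[1*(9)*conj(1) + 3*(5)*conj(1) + 4*(3 + exp(-2*I*pi/3) + 2*exp(2*I*pi/3))*conj(exp(2*I*pi/3)) + 4*(3 + 2*exp(-2*I*pi/3) + exp(2*I*pi/3))*conj(exp(-2*I*pi/3))]
      = (1/12)[(9) + (15) + (8 + 12*exp(-2*I*pi/3) + 4*exp(2*I*pi/3)) + (8 + 4*exp(-2*I*pi/3) + 12*exp(2*I*pi/3))] = 24/12 = 2
  <chi_rho, chi_3> = (1/12)[1*(9)*conj(1) + 3*(5)*conj(1) + 4*(3 + exp(-2*I*pi/3) + 2*exp(2*I*pi/3))*conj(exp(-2*I*pi/3)) + 4*(3 + 2*exp(-2*I*pi/3) + exp(2*I*pi/3))*conj(exp(2*I*pi/3))]
      = (1/12)[(9) + (15) + (4 + 8*exp(-2*I*pi/3) + 12*exp(2*I*pi/3)) + (4 + 12*exp(-2*I*pi/3) + 8*exp(2*I*pi/3))] = 12/12 = 1
  <chi_rho, chi_4> = (1/12)[1*(9)*conj(3) + 3*(5)*conj(-1) + 4*(3 + exp(-2*I*pi/3) + 2*exp(2*I*pi/3))*conj(0) + 4*(3 + 2*exp(-2*I*pi/3) + exp(2*I*pi/3))*conj(0)]
      = (1/12)[(27) + (-15) + (0) + (0)] = 12/12 = 1
(Exp terms are combined using exp(i*s)*conj(exp(i*t)) = exp(i*(s-t)), and sums of them are collapsed using the identity that for every m > 1 the m distinct m-th roots of unity sum to 0, e.g. 1 + exp(2*I*pi/3) + exp(-2*I*pi/3) = 0.)
Dimension check: dim(rho) = sum (mult * dim) = 3*1 + 2*1 + 1*1 + 1*3 = 9 = chi_rho(e) = 9.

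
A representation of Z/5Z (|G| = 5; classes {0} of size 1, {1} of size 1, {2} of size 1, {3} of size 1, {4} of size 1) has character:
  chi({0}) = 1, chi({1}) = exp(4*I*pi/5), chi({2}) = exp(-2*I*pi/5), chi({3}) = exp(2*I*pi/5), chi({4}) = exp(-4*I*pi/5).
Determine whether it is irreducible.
Irreducible: <chi, chi> = 1.

Solution. <chi, chi> = (1/|G|) sum_C |C| * |chi(C)|^2 = (1/5)[1*|1|^2 + 1*|exp(4*I*pi/5)|^2 + 1*|exp(-2*I*pi/5)|^2 + 1*|exp(2*I*pi/5)|^2 + 1*|exp(-4*I*pi/5)|^2]
  = (1/5)[(1) + (1) + (1) + (1) + (1)] = 5/5 = 1.
(Exp terms are combined using exp(i*s)*conj(exp(i*t)) = exp(i*(s-t)), and sums of them are collapsed using the identity that for every m > 1 the m distinct m-th roots of unity sum to 0, e.g. 1 + exp(2*I*pi/3) + exp(-2*I*pi/3) = 0.)
A character is irreducible iff <chi, chi> = 1, so this representation is irreducible.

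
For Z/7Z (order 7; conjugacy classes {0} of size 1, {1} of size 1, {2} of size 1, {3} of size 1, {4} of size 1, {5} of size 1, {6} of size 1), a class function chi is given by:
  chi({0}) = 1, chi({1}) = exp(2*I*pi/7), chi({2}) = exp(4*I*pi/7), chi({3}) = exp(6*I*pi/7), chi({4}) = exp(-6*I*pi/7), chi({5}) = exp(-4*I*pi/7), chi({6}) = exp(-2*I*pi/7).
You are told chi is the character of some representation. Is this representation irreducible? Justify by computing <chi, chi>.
Irreducible: <chi, chi> = 1.

Derivation: <chi, chi> = (1/|G|) sum_C |C| * |chi(C)|^2 = (1/7)[1*|1|^2 + 1*|exp(2*I*pi/7)|^2 + 1*|exp(4*I*pi/7)|^2 + 1*|exp(6*I*pi/7)|^2 + 1*|exp(-6*I*pi/7)|^2 + 1*|exp(-4*I*pi/7)|^2 + 1*|exp(-2*I*pi/7)|^2]
  = (1/7)[(1) + (1) + (1) + (1) + (1) + (1) + (1)] = 7/7 = 1.
(Exp terms are combined using exp(i*s)*conj(exp(i*t)) = exp(i*(s-t)), and sums of them are collapsed using the identity that for every m > 1 the m distinct m-th roots of unity sum to 0, e.g. 1 + exp(2*I*pi/3) + exp(-2*I*pi/3) = 0.)
A character is irreducible iff <chi, chi> = 1, so this representation is irreducible.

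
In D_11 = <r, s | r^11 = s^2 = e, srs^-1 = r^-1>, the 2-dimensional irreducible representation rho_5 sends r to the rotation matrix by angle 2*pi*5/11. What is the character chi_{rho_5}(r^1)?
chi_{rho_5}(r^1) = 2*cos(2*pi*5*1/11) = -2*cos(pi/11)

rho_5(r^1) is rotation by angle 2*pi*5*1/11, whose trace is 2*cos(2*pi*5*1/11) = -2*cos(pi/11).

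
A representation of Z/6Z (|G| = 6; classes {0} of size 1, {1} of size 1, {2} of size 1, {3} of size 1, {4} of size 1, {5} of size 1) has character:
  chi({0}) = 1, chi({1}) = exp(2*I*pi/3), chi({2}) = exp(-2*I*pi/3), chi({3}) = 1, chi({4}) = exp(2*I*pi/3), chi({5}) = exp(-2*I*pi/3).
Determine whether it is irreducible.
Irreducible: <chi, chi> = 1.

<chi, chi> = (1/|G|) sum_C |C| * |chi(C)|^2 = (1/6)[1*|1|^2 + 1*|exp(2*I*pi/3)|^2 + 1*|exp(-2*I*pi/3)|^2 + 1*|1|^2 + 1*|exp(2*I*pi/3)|^2 + 1*|exp(-2*I*pi/3)|^2]
  = (1/6)[(1) + (1) + (1) + (1) + (1) + (1)] = 6/6 = 1.
(Exp terms are combined using exp(i*s)*conj(exp(i*t)) = exp(i*(s-t)), and sums of them are collapsed using the identity that for every m > 1 the m distinct m-th roots of unity sum to 0, e.g. 1 + exp(2*I*pi/3) + exp(-2*I*pi/3) = 0.)
A character is irreducible iff <chi, chi> = 1, so this representation is irreducible.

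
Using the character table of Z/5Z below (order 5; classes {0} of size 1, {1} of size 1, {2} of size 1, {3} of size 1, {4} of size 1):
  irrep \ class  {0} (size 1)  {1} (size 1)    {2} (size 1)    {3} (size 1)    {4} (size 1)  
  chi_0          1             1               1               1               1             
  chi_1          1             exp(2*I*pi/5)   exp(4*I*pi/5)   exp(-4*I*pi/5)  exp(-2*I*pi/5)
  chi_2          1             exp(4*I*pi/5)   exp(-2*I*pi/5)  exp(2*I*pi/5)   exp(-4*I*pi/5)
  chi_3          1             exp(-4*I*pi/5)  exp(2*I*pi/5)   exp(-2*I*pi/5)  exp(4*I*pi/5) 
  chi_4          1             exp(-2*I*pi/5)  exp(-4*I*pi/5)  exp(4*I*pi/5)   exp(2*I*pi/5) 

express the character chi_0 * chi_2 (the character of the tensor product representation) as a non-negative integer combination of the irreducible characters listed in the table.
chi_0 tensor chi_2 = chi_2 (all other irreducibles have multiplicity 0).

Argument: The character of a tensor product is the pointwise product (chi_0 * chi_2)(C) = chi_0(C) * chi_2(C):
  {0}: (1)*(1), {1}: (1)*(exp(4*I*pi/5)), {2}: (1)*(exp(-2*I*pi/5)), {3}: (1)*(exp(2*I*pi/5)), {4}: (1)*(exp(-4*I*pi/5))
so (chi_0 * chi_2) takes values
  {0} -> 1, {1} -> exp(4*I*pi/5), {2} -> exp(-2*I*pi/5), {3} -> exp(2*I*pi/5), {4} -> exp(-4*I*pi/5).
Now take the inner product of this character with each irreducible chi from the table, <chi_0*chi_2, chi> = (1/5) sum_C |C| (chi_0*chi_2)(C) conj(chi(C)):
  <chi_0*chi_2, chi_0> = (1/5)[1*(1)*conj(1) + 1*(exp(4*I*pi/5))*conj(1) + 1*(exp(-2*I*pi/5))*conj(1) + 1*(exp(2*I*pi/5))*conj(1) + 1*(exp(-4*I*pi/5))*conj(1)]
      = (1/5)[(1) + (exp(4*I*pi/5)) + (exp(-2*I*pi/5)) + (exp(2*I*pi/5)) + (exp(-4*I*pi/5))] = 0/5 = 0
  <chi_0*chi_2, chi_1> = (1/5)[1*(1)*conj(1) + 1*(exp(4*I*pi/5))*conj(exp(2*I*pi/5)) + 1*(exp(-2*I*pi/5))*conj(exp(4*I*pi/5)) + 1*(exp(2*I*pi/5))*conj(exp(-4*I*pi/5)) + 1*(exp(-4*I*pi/5))*conj(exp(-2*I*pi/5))]
      = (1/5)[(1) + (exp(2*I*pi/5)) + (exp(4*I*pi/5)) + (exp(-4*I*pi/5)) + (exp(-2*I*pi/5))] = 0/5 = 0
  <chi_0*chi_2, chi_2> = (1/5)[1*(1)*conj(1) + 1*(exp(4*I*pi/5))*conj(exp(4*I*pi/5)) + 1*(exp(-2*I*pi/5))*conj(exp(-2*I*pi/5)) + 1*(exp(2*I*pi/5))*conj(exp(2*I*pi/5)) + 1*(exp(-4*I*pi/5))*conj(exp(-4*I*pi/5))]
      = (1/5)[(1) + (1) + (1) + (1) + (1)] = 5/5 = 1
  <chi_0*chi_2, chi_3> = (1/5)[1*(1)*conj(1) + 1*(exp(4*I*pi/5))*conj(exp(-4*I*pi/5)) + 1*(exp(-2*I*pi/5))*conj(exp(2*I*pi/5)) + 1*(exp(2*I*pi/5))*conj(exp(-2*I*pi/5)) + 1*(exp(-4*I*pi/5))*conj(exp(4*I*pi/5))]
      = (1/5)[(1) + (exp(-2*I*pi/5)) + (exp(-4*I*pi/5)) + (exp(4*I*pi/5)) + (exp(2*I*pi/5))] = 0/5 = 0
  <chi_0*chi_2, chi_4> = (1/5)[1*(1)*conj(1) + 1*(exp(4*I*pi/5))*conj(exp(-2*I*pi/5)) + 1*(exp(-2*I*pi/5))*conj(exp(-4*I*pi/5)) + 1*(exp(2*I*pi/5))*conj(exp(4*I*pi/5)) + 1*(exp(-4*I*pi/5))*conj(exp(2*I*pi/5))]
      = (1/5)[(1) + (exp(-4*I*pi/5)) + (exp(2*I*pi/5)) + (exp(-2*I*pi/5)) + (exp(4*I*pi/5))] = 0/5 = 0
(Exp terms are combined using exp(i*s)*conj(exp(i*t)) = exp(i*(s-t)), and sums of them are collapsed using the identity that for every m > 1 the m distinct m-th roots of unity sum to 0, e.g. 1 + exp(2*I*pi/3) + exp(-2*I*pi/3) = 0.)
Hence the multiplicities are chi_2: 1. Dimension check: dim(chi_0)*dim(chi_2) = 1*1 = 1 and sum (mult * dim) = 1*1 = 1.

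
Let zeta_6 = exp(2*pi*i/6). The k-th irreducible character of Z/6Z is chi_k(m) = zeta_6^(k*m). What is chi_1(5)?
chi_1(5) = zeta_6^5 = exp(-I*pi/3)

Working: chi_1(5) = zeta_6^(1*5) = zeta_6^5. Since zeta_6^6 = 1, this equals zeta_6^5 = exp(2*pi*i*5/6) = exp(-I*pi/3).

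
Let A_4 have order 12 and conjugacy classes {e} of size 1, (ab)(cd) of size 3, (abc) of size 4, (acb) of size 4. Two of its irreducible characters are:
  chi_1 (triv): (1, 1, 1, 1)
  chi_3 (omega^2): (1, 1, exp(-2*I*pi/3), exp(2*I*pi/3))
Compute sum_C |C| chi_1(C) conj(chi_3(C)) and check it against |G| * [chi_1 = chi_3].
Sum = 0; so <chi_1, chi_3> = 0 (distinct irreducibles are orthogonal).

Derivation: Compute term by term over conjugacy classes (|C| * chi_1(C) * conj(chi_3(C))):
  1*(1)*conj(1) + 3*(1)*conj(1) + 4*(1)*conj(exp(-2*I*pi/3)) + 4*(1)*conj(exp(2*I*pi/3))
  = (1) + (3) + (4*exp(2*I*pi/3)) + (4*exp(-2*I*pi/3))
  = 0.
(Exp terms are combined using exp(i*s)*conj(exp(i*t)) = exp(i*(s-t)), and sums of them are collapsed using the identity that for every m > 1 the m distinct m-th roots of unity sum to 0, e.g. 1 + exp(2*I*pi/3) + exp(-2*I*pi/3) = 0.)
Dividing by |G| = 12 gives 0/12 = 0, matching the row-orthogonality relation <chi_1, chi_3> = [chi_1 = chi_3].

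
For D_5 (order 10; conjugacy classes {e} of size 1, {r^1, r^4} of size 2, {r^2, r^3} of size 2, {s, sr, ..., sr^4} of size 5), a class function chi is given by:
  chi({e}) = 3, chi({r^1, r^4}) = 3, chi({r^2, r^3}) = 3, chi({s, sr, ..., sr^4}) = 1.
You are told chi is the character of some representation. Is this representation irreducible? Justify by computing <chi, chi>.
Not irreducible (reducible): <chi, chi> = 5 > 1.

Proof sketch: <chi, chi> = (1/|G|) sum_C |C| * |chi(C)|^2 = (1/10)[1*|3|^2 + 2*|3|^2 + 2*|3|^2 + 5*|1|^2]
  = (1/10)[(9) + (18) + (18) + (5)] = 50/10 = 5.
A character is irreducible iff <chi, chi> = 1, so this representation is reducible.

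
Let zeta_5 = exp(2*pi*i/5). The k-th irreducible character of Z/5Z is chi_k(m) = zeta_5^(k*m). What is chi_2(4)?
chi_2(4) = zeta_5^8 = exp(-4*I*pi/5)

Justification: chi_2(4) = zeta_5^(2*4) = zeta_5^8. Since zeta_5^5 = 1, this equals zeta_5^3 = exp(2*pi*i*3/5) = exp(-4*I*pi/5).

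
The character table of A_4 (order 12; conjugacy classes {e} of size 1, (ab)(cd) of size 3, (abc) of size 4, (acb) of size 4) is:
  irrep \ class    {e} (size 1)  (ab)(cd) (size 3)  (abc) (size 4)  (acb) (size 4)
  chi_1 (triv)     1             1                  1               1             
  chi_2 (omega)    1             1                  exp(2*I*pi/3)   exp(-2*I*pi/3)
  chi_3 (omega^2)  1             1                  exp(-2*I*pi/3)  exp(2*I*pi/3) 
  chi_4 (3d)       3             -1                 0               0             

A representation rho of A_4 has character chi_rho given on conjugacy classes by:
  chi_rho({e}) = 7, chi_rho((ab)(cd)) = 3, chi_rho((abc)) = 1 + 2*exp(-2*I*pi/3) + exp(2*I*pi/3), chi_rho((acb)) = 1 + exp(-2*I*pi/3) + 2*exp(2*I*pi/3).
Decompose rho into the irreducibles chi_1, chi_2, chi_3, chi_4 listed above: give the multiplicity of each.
Multiplicities: chi_1: 1, chi_2: 1, chi_3: 2, chi_4: 1.

Why: Use <chi_rho, chi> = (1/|G|) sum_C |C| * chi_rho(C) * conj(chi(C)) with |G| = 12 for each irreducible chi in the table:
  <chi_rho, chi_1> = (1/12)[1*(7)*conj(1) + 3*(3)*conj(1) + 4*(1 + 2*exp(-2*I*pi/3) + exp(2*I*pi/3))*conj(1) + 4*(1 + exp(-2*I*pi/3) + 2*exp(2*I*pi/3))*conj(1)]
      = (1/12)[(7) + (9) + (4 + 8*exp(-2*I*pi/3) + 4*exp(2*I*pi/3)) + (4 + 4*exp(-2*I*pi/3) + 8*exp(2*I*pi/3))] = 12/12 = 1
  <chi_rho, chi_2> = (1/12)[1*(7)*conj(1) + 3*(3)*conj(1) + 4*(1 + 2*exp(-2*I*pi/3) + exp(2*I*pi/3))*conj(exp(2*I*pi/3)) + 4*(1 + exp(-2*I*pi/3) + 2*exp(2*I*pi/3))*conj(exp(-2*I*pi/3))]
      = (1/12)[(7) + (9) + (4 + 4*exp(-2*I*pi/3) + 8*exp(2*I*pi/3)) + (4 + 8*exp(-2*I*pi/3) + 4*exp(2*I*pi/3))] = 12/12 = 1
  <chi_rho, chi_3> = (1/12)[1*(7)*conj(1) + 3*(3)*conj(1) + 4*(1 + 2*exp(-2*I*pi/3) + exp(2*I*pi/3))*conj(exp(-2*I*pi/3)) + 4*(1 + exp(-2*I*pi/3) + 2*exp(2*I*pi/3))*conj(exp(2*I*pi/3))]
      = (1/12)[(7) + (9) + (4) + (4)] = 24/12 = 2
  <chi_rho, chi_4> = (1/12)[1*(7)*conj(3) + 3*(3)*conj(-1) + 4*(1 + 2*exp(-2*I*pi/3) + exp(2*I*pi/3))*conj(0) + 4*(1 + exp(-2*I*pi/3) + 2*exp(2*I*pi/3))*conj(0)]
      = (1/12)[(21) + (-9) + (0) + (0)] = 12/12 = 1
(Exp terms are combined using exp(i*s)*conj(exp(i*t)) = exp(i*(s-t)), and sums of them are collapsed using the identity that for every m > 1 the m distinct m-th roots of unity sum to 0, e.g. 1 + exp(2*I*pi/3) + exp(-2*I*pi/3) = 0.)
Dimension check: dim(rho) = sum (mult * dim) = 1*1 + 1*1 + 2*1 + 1*3 = 7 = chi_rho(e) = 7.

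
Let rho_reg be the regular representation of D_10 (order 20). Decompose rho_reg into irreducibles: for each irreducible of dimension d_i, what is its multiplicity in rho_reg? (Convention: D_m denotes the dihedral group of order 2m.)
Each irreducible V_i of dimension d_i appears with multiplicity d_i, i.e. rho_reg = (direct sum over all irreducibles V_i) d_i V_i. The irreducible dimensions for D_10 are 1, 1, 1, 1, 2, 2, 2, 2: 4 irreducibles of dimension 1, each with multiplicity 1; 4 irreducibles of dimension 2, each with multiplicity 2. Total dimension 4*1*1 + 4*2*2 = 20 = |G|.

Working: General theorem: in the regular representation of a finite group G, each irreducible appears with multiplicity equal to its dimension. Check: dim(rho_reg) = sum d_i^2 = 1 + 1 + 1 + 1 + 4 + 4 + 4 + 4 = 20 = |G|.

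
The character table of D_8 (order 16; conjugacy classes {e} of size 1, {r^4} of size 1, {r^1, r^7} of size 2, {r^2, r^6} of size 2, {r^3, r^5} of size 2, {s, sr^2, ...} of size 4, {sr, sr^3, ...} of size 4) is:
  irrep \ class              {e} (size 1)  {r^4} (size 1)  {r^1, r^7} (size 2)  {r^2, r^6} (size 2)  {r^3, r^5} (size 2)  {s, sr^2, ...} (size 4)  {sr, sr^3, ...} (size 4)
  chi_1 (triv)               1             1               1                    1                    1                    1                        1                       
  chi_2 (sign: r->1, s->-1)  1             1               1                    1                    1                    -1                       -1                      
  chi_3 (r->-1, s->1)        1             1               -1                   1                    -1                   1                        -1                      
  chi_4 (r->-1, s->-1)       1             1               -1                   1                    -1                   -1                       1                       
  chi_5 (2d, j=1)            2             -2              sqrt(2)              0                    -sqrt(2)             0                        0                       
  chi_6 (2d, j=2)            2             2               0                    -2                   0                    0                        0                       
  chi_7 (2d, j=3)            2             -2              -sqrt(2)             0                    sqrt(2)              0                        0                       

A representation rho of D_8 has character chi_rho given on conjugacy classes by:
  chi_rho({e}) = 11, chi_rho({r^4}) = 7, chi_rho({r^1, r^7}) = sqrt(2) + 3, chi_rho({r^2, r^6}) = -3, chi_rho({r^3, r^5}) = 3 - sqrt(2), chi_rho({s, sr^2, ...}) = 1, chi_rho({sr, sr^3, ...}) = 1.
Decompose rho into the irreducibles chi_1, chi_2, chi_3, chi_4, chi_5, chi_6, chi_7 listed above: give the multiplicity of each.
Multiplicities: chi_1: 2, chi_2: 1, chi_3: 0, chi_4: 0, chi_5: 1, chi_6: 3, chi_7: 0.

Derivation: Use <chi_rho, chi> = (1/|G|) sum_C |C| * chi_rho(C) * conj(chi(C)) with |G| = 16 for each irreducible chi in the table:
  <chi_rho, chi_1> = (1/16)[1*(11)*conj(1) + 1*(7)*conj(1) + 2*(sqrt(2) + 3)*conj(1) + 2*(-3)*conj(1) + 2*(3 - sqrt(2))*conj(1) + 4*(1)*conj(1) + 4*(1)*conj(1)]
      = (1/16)[(11) + (7) + (2*sqrt(2) + 6) + (-6) + (6 - 2*sqrt(2)) + (4) + (4)] = 32/16 = 2
  <chi_rho, chi_2> = (1/16)[1*(11)*conj(1) + 1*(7)*conj(1) + 2*(sqrt(2) + 3)*conj(1) + 2*(-3)*conj(1) + 2*(3 - sqrt(2))*conj(1) + 4*(1)*conj(-1) + 4*(1)*conj(-1)]
      = (1/16)[(11) + (7) + (2*sqrt(2) + 6) + (-6) + (6 - 2*sqrt(2)) + (-4) + (-4)] = 16/16 = 1
  <chi_rho, chi_3> = (1/16)[1*(11)*conj(1) + 1*(7)*conj(1) + 2*(sqrt(2) + 3)*conj(-1) + 2*(-3)*conj(1) + 2*(3 - sqrt(2))*conj(-1) + 4*(1)*conj(1) + 4*(1)*conj(-1)]
      = (1/16)[(11) + (7) + (-6 - 2*sqrt(2)) + (-6) + (-6 + 2*sqrt(2)) + (4) + (-4)] = 0/16 = 0
  <chi_rho, chi_4> = (1/16)[1*(11)*conj(1) + 1*(7)*conj(1) + 2*(sqrt(2) + 3)*conj(-1) + 2*(-3)*conj(1) + 2*(3 - sqrt(2))*conj(-1) + 4*(1)*conj(-1) + 4*(1)*conj(1)]
      = (1/16)[(11) + (7) + (-6 - 2*sqrt(2)) + (-6) + (-6 + 2*sqrt(2)) + (-4) + (4)] = 0/16 = 0
  <chi_rho, chi_5> = (1/16)[1*(11)*conj(2) + 1*(7)*conj(-2) + 2*(sqrt(2) + 3)*conj(sqrt(2)) + 2*(-3)*conj(0) + 2*(3 - sqrt(2))*conj(-sqrt(2)) + 4*(1)*conj(0) + 4*(1)*conj(0)]
      = (1/16)[(22) + (-14) + (4 + 6*sqrt(2)) + (0) + (4 - 6*sqrt(2)) + (0) + (0)] = 16/16 = 1
  <chi_rho, chi_6> = (1/16)[1*(11)*conj(2) + 1*(7)*conj(2) + 2*(sqrt(2) + 3)*conj(0) + 2*(-3)*conj(-2) + 2*(3 - sqrt(2))*conj(0) + 4*(1)*conj(0) + 4*(1)*conj(0)]
      = (1/16)[(22) + (14) + (0) + (12) + (0) + (0) + (0)] = 48/16 = 3
  <chi_rho, chi_7> = (1/16)[1*(11)*conj(2) + 1*(7)*conj(-2) + 2*(sqrt(2) + 3)*conj(-sqrt(2)) + 2*(-3)*conj(0) + 2*(3 - sqrt(2))*conj(sqrt(2)) + 4*(1)*conj(0) + 4*(1)*conj(0)]
      = (1/16)[(22) + (-14) + (-6*sqrt(2) - 4) + (0) + (-4 + 6*sqrt(2)) + (0) + (0)] = 0/16 = 0
Dimension check: dim(rho) = sum (mult * dim) = 2*1 + 1*1 + 0*1 + 0*1 + 1*2 + 3*2 + 0*2 = 11 = chi_rho(e) = 11.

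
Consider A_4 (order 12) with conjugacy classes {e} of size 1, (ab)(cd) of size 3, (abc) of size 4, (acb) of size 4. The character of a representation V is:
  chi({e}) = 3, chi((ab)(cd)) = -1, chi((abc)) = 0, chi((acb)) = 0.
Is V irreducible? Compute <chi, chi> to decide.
Irreducible: <chi, chi> = 1.

Details: <chi, chi> = (1/|G|) sum_C |C| * |chi(C)|^2 = (1/12)[1*|3|^2 + 3*|-1|^2 + 4*|0|^2 + 4*|0|^2]
  = (1/12)[(9) + (3) + (0) + (0)] = 12/12 = 1.
(Exp terms are combined using exp(i*s)*conj(exp(i*t)) = exp(i*(s-t)), and sums of them are collapsed using the identity that for every m > 1 the m distinct m-th roots of unity sum to 0, e.g. 1 + exp(2*I*pi/3) + exp(-2*I*pi/3) = 0.)
A character is irreducible iff <chi, chi> = 1, so this representation is irreducible.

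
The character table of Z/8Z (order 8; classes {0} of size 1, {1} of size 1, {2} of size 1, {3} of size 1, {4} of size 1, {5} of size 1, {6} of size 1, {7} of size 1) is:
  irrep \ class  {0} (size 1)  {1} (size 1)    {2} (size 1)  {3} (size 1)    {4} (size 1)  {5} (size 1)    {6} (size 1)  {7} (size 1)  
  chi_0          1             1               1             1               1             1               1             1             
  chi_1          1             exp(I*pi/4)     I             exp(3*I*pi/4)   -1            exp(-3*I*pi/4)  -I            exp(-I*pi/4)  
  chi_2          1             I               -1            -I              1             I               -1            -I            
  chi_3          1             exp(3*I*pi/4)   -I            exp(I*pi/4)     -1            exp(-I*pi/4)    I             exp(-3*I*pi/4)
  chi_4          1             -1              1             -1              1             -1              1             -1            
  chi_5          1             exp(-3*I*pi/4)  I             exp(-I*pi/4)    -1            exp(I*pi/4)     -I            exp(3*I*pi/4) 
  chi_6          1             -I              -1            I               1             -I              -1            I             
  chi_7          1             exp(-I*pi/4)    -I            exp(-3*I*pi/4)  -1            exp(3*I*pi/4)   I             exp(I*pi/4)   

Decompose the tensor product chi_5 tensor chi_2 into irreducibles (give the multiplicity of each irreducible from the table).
chi_5 tensor chi_2 = chi_7 (all other irreducibles have multiplicity 0).

Working: The character of a tensor product is the pointwise product (chi_5 * chi_2)(C) = chi_5(C) * chi_2(C):
  {0}: (1)*(1), {1}: (exp(-3*I*pi/4))*(I), {2}: (I)*(-1), {3}: (exp(-I*pi/4))*(-I), {4}: (-1)*(1), {5}: (exp(I*pi/4))*(I), {6}: (-I)*(-1), {7}: (exp(3*I*pi/4))*(-I)
so (chi_5 * chi_2) takes values
  {0} -> 1, {1} -> exp(-I*pi/4), {2} -> -I, {3} -> -exp(I*pi/4), {4} -> -1, {5} -> exp(3*I*pi/4), {6} -> I, {7} -> -exp(-3*I*pi/4).
Now take the inner product of this character with each irreducible chi from the table, <chi_5*chi_2, chi> = (1/8) sum_C |C| (chi_5*chi_2)(C) conj(chi(C)):
  <chi_5*chi_2, chi_0> = (1/8)[1*(1)*conj(1) + 1*(exp(-I*pi/4))*conj(1) + 1*(-I)*conj(1) + 1*(-exp(I*pi/4))*conj(1) + 1*(-1)*conj(1) + 1*(exp(3*I*pi/4))*conj(1) + 1*(I)*conj(1) + 1*(-exp(-3*I*pi/4))*conj(1)]
      = (1/8)[(1) + (exp(-I*pi/4)) + (-I) + (-exp(I*pi/4)) + (-1) + (exp(3*I*pi/4)) + (I) + (-exp(-3*I*pi/4))] = 0/8 = 0
  <chi_5*chi_2, chi_1> = (1/8)[1*(1)*conj(1) + 1*(exp(-I*pi/4))*conj(exp(I*pi/4)) + 1*(-I)*conj(I) + 1*(-exp(I*pi/4))*conj(exp(3*I*pi/4)) + 1*(-1)*conj(-1) + 1*(exp(3*I*pi/4))*conj(exp(-3*I*pi/4)) + 1*(I)*conj(-I) + 1*(-exp(-3*I*pi/4))*conj(exp(-I*pi/4))]
      = (1/8)[(1) + (-I) + (-1) + (I) + (1) + (-I) + (-1) + (I)] = 0/8 = 0
  <chi_5*chi_2, chi_2> = (1/8)[1*(1)*conj(1) + 1*(exp(-I*pi/4))*conj(I) + 1*(-I)*conj(-1) + 1*(-exp(I*pi/4))*conj(-I) + 1*(-1)*conj(1) + 1*(exp(3*I*pi/4))*conj(I) + 1*(I)*conj(-1) + 1*(-exp(-3*I*pi/4))*conj(-I)]
      = (1/8)[(1) + (-exp(I*pi/4)) + (I) + (-exp(3*I*pi/4)) + (-1) + (-exp(-3*I*pi/4)) + (-I) + (-exp(-I*pi/4))] = 0/8 = 0
  <chi_5*chi_2, chi_3> = (1/8)[1*(1)*conj(1) + 1*(exp(-I*pi/4))*conj(exp(3*I*pi/4)) + 1*(-I)*conj(-I) + 1*(-exp(I*pi/4))*conj(exp(I*pi/4)) + 1*(-1)*conj(-1) + 1*(exp(3*I*pi/4))*conj(exp(-I*pi/4)) + 1*(I)*conj(I) + 1*(-exp(-3*I*pi/4))*conj(exp(-3*I*pi/4))]
      = (1/8)[(1) + (-1) + (1) + (-1) + (1) + (-1) + (1) + (-1)] = 0/8 = 0
  <chi_5*chi_2, chi_4> = (1/8)[1*(1)*conj(1) + 1*(exp(-I*pi/4))*conj(-1) + 1*(-I)*conj(1) + 1*(-exp(I*pi/4))*conj(-1) + 1*(-1)*conj(1) + 1*(exp(3*I*pi/4))*conj(-1) + 1*(I)*conj(1) + 1*(-exp(-3*I*pi/4))*conj(-1)]
      = (1/8)[(1) + (-exp(-I*pi/4)) + (-I) + (exp(I*pi/4)) + (-1) + (-exp(3*I*pi/4)) + (I) + (exp(-3*I*pi/4))] = 0/8 = 0
  <chi_5*chi_2, chi_5> = (1/8)[1*(1)*conj(1) + 1*(exp(-I*pi/4))*conj(exp(-3*I*pi/4)) + 1*(-I)*conj(I) + 1*(-exp(I*pi/4))*conj(exp(-I*pi/4)) + 1*(-1)*conj(-1) + 1*(exp(3*I*pi/4))*conj(exp(I*pi/4)) + 1*(I)*conj(-I) + 1*(-exp(-3*I*pi/4))*conj(exp(3*I*pi/4))]
      = (1/8)[(1) + (I) + (-1) + (-I) + (1) + (I) + (-1) + (-I)] = 0/8 = 0
  <chi_5*chi_2, chi_6> = (1/8)[1*(1)*conj(1) + 1*(exp(-I*pi/4))*conj(-I) + 1*(-I)*conj(-1) + 1*(-exp(I*pi/4))*conj(I) + 1*(-1)*conj(1) + 1*(exp(3*I*pi/4))*conj(-I) + 1*(I)*conj(-1) + 1*(-exp(-3*I*pi/4))*conj(I)]
      = (1/8)[(1) + (exp(I*pi/4)) + (I) + (exp(3*I*pi/4)) + (-1) + (exp(-3*I*pi/4)) + (-I) + (exp(-I*pi/4))] = 0/8 = 0
  <chi_5*chi_2, chi_7> = (1/8)[1*(1)*conj(1) + 1*(exp(-I*pi/4))*conj(exp(-I*pi/4)) + 1*(-I)*conj(-I) + 1*(-exp(I*pi/4))*conj(exp(-3*I*pi/4)) + 1*(-1)*conj(-1) + 1*(exp(3*I*pi/4))*conj(exp(3*I*pi/4)) + 1*(I)*conj(I) + 1*(-exp(-3*I*pi/4))*conj(exp(I*pi/4))]
      = (1/8)[(1) + (1) + (1) + (1) + (1) + (1) + (1) + (1)] = 8/8 = 1
(Exp terms are combined using exp(i*s)*conj(exp(i*t)) = exp(i*(s-t)), and sums of them are collapsed using the identity that for every m > 1 the m distinct m-th roots of unity sum to 0, e.g. 1 + exp(2*I*pi/3) + exp(-2*I*pi/3) = 0.)
Hence the multiplicities are chi_7: 1. Dimension check: dim(chi_5)*dim(chi_2) = 1*1 = 1 and sum (mult * dim) = 1*1 = 1.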